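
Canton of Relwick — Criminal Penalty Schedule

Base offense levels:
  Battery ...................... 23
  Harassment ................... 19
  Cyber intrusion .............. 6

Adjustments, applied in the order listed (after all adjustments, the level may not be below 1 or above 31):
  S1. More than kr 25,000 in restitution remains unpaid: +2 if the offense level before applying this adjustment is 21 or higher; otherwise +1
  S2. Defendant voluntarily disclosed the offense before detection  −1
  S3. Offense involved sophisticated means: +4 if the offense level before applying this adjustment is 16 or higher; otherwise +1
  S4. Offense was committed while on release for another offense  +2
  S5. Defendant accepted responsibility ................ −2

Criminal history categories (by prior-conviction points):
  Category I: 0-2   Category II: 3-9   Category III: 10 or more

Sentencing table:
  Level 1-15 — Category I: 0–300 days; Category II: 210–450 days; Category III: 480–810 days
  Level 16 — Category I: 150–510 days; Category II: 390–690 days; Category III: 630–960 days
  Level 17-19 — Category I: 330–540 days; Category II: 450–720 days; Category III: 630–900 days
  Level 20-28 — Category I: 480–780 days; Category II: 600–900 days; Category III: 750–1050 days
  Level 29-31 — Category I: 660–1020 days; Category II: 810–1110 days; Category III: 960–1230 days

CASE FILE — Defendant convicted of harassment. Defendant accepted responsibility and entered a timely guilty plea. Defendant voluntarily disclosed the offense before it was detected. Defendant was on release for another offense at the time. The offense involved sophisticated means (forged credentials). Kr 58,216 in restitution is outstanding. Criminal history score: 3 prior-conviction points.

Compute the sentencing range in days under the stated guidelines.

600-900 days

Base offense level for harassment: 19.
S1 applies (level before this adjustment is 19 < 21, so +1): 19 + 1 = 20.
S2 applies: 20 − 1 = 19.
S3 applies (level before this adjustment is 19 ≥ 16, so +4): 19 + 4 = 23.
S4 applies: 23 + 2 = 25.
S5 applies: 25 − 2 = 23.
Final offense level: 23.
Criminal history: 3 prior points → Category II (3-9).
Level 23 falls in the 20-28 band.
Grid: Level 20-28 × Category II = 600-900 days.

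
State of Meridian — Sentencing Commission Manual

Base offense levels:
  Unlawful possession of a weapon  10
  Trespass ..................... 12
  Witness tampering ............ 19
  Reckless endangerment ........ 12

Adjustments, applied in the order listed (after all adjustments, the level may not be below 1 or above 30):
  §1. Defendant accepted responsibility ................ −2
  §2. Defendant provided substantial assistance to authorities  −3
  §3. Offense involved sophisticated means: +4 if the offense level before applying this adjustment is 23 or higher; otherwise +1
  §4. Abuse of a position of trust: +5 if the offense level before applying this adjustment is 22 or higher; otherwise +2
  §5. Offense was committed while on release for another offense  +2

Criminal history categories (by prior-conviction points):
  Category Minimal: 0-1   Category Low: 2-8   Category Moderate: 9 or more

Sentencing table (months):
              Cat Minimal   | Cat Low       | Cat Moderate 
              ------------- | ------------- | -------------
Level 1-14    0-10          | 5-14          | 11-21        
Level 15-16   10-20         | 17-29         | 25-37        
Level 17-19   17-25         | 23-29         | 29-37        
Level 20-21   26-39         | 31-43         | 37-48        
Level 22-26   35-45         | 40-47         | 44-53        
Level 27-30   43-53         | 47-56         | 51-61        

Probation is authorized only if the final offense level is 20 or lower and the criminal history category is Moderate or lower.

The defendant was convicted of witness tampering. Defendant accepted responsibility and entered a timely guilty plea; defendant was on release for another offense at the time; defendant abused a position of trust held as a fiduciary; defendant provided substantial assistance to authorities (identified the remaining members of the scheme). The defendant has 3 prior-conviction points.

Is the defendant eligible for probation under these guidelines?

Yes

Base offense level for witness tampering: 19.
§1 applies: 19 − 2 = 17.
§2 applies: 17 − 3 = 14.
§3 does not apply.
§4 applies (level before this adjustment is 14 < 22, so +2): 14 + 2 = 16.
§5 applies: 16 + 2 = 18.
Final offense level: 18.
Criminal history: 3 prior points → Category Low (2-8).
Level 18 falls in the 17-19 band.
Grid: Level 17-19 × Category Low = 23-29 months.
Probation check: level 18 ≤ 20 and category Low ≤ Moderate → eligible.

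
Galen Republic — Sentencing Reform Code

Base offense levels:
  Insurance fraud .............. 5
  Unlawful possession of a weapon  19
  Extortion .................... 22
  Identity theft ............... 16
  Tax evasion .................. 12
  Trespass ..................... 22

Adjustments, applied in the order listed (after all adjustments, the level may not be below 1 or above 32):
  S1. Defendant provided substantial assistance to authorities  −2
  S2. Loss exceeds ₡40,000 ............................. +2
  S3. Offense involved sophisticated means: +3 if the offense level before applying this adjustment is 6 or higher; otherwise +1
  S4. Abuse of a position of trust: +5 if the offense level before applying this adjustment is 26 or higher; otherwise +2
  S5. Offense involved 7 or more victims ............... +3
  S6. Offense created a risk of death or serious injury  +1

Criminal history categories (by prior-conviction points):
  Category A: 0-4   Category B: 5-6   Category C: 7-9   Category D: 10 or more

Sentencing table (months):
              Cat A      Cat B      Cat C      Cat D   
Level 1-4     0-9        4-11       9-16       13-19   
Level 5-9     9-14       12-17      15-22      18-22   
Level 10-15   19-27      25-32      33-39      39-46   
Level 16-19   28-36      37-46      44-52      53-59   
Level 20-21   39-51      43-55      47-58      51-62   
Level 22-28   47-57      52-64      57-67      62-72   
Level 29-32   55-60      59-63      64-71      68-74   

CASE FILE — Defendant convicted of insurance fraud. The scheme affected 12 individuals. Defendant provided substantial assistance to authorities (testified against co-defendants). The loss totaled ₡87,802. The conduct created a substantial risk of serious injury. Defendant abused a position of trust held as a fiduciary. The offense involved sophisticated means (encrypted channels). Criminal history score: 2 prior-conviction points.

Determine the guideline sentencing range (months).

19-27 months

Base offense level for insurance fraud: 5.
S1 applies: 5 − 2 = 3.
S2 applies: 3 + 2 = 5.
S3 applies (level before this adjustment is 5 < 6, so +1): 5 + 1 = 6.
S4 applies (level before this adjustment is 6 < 26, so +2): 6 + 2 = 8.
S5 applies: 8 + 3 = 11.
S6 applies: 11 + 1 = 12.
Final offense level: 12.
Criminal history: 2 prior points → Category A (0-4).
Level 12 falls in the 10-15 band.
Grid: Level 10-15 × Category A = 19-27 months.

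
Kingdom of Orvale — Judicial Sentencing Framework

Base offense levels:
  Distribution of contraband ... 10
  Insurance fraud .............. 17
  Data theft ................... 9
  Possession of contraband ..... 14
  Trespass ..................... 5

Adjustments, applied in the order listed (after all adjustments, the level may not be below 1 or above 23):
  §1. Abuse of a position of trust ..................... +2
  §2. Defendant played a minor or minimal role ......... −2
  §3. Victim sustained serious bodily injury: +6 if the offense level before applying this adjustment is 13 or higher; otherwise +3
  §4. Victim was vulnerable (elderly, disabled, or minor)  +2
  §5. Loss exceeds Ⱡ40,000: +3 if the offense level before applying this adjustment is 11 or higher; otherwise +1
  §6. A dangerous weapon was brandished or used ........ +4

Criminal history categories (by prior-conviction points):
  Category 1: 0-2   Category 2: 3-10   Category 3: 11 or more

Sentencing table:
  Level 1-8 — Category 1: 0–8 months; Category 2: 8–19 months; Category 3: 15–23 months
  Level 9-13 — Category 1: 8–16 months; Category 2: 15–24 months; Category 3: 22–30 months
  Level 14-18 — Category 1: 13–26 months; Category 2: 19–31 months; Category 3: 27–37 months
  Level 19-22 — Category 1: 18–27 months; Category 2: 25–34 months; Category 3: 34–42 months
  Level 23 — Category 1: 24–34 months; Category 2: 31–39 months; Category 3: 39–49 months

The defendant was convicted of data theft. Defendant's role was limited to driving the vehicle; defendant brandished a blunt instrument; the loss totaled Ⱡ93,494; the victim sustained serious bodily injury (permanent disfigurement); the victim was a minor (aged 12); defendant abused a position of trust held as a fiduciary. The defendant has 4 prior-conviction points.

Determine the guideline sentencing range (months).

Base offense level for data theft: 9.
§1 applies: 9 + 2 = 11.
§2 applies: 11 − 2 = 9.
§3 applies (level before this adjustment is 9 < 13, so +3): 9 + 3 = 12.
§4 applies: 12 + 2 = 14.
§5 applies (level before this adjustment is 14 ≥ 11, so +3): 14 + 3 = 17.
§6 applies: 17 + 4 = 21.
Final offense level: 21.
Criminal history: 4 prior points → Category 2 (3-10).
Level 21 falls in the 19-22 band.
Grid: Level 19-22 × Category 2 = 25-34 months.

25-34 months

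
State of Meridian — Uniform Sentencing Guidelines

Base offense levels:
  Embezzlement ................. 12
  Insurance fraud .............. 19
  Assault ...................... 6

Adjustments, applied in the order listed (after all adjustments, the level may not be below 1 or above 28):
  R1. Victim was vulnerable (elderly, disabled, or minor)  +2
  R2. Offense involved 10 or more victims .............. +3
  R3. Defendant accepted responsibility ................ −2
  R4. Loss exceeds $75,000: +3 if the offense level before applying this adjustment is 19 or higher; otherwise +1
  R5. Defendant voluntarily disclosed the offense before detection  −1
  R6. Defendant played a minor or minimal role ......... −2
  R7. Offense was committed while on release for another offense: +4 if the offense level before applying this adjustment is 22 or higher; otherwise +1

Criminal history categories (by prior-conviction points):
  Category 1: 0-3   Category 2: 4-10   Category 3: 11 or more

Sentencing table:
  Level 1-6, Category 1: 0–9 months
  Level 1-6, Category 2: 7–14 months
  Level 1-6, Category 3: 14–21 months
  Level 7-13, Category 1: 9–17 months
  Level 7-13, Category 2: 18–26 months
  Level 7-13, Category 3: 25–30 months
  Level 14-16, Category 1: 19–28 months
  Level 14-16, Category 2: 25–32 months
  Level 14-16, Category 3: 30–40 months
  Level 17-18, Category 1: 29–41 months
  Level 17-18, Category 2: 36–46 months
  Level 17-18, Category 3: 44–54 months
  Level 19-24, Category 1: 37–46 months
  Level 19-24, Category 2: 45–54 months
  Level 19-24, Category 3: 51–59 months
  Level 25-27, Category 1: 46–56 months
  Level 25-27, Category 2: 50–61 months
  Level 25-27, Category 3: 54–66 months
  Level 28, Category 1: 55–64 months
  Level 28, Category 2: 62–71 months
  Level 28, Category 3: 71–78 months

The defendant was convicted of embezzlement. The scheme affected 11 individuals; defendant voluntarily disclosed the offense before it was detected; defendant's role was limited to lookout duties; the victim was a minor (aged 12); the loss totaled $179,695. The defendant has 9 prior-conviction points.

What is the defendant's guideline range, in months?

25-32 months

Base offense level for embezzlement: 12.
R1 applies: 12 + 2 = 14.
R2 applies: 14 + 3 = 17.
R3 does not apply.
R4 applies (level before this adjustment is 17 < 19, so +1): 17 + 1 = 18.
R5 applies: 18 − 1 = 17.
R6 applies: 17 − 2 = 15.
Final offense level: 15.
Criminal history: 9 prior points → Category 2 (4-10).
Level 15 falls in the 14-16 band.
Grid: Level 14-16 × Category 2 = 25-32 months.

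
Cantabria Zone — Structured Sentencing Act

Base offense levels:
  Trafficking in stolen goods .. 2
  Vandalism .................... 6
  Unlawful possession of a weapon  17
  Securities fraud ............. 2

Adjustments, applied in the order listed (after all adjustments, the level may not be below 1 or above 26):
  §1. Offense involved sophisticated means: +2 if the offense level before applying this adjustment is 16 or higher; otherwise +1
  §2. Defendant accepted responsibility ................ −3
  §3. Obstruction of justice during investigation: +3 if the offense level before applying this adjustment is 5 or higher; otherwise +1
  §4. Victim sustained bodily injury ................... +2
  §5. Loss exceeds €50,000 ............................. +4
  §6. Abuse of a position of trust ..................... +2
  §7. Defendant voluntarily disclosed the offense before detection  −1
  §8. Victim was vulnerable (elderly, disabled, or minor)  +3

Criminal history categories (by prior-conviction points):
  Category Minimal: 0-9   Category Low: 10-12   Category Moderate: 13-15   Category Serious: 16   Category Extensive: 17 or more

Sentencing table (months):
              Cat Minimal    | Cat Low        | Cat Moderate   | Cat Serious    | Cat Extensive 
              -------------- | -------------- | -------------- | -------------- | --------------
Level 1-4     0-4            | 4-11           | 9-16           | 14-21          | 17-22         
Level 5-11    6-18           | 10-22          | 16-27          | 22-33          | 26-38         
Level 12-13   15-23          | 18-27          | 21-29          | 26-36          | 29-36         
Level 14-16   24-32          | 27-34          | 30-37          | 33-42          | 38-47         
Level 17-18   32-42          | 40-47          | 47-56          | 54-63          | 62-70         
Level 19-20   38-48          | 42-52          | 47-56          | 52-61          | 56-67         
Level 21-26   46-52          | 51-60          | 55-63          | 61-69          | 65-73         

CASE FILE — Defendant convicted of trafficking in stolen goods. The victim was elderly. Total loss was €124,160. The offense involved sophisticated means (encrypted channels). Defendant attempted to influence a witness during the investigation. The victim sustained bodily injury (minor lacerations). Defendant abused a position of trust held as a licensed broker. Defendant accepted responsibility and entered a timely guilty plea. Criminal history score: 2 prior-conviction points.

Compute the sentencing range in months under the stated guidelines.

Base offense level for trafficking in stolen goods: 2.
§1 applies (level before this adjustment is 2 < 16, so +1): 2 + 1 = 3.
§2 applies: 3 − 3 = 0.
§3 applies (level before this adjustment is 0 < 5, so +1): 0 + 1 = 1.
§4 applies: 1 + 2 = 3.
§5 applies: 3 + 4 = 7.
§6 applies: 7 + 2 = 9.
§8 applies: 9 + 3 = 12.
Final offense level: 12.
Criminal history: 2 prior points → Category Minimal (0-9).
Level 12 falls in the 12-13 band.
Grid: Level 12-13 × Category Minimal = 15-23 months.

15-23 months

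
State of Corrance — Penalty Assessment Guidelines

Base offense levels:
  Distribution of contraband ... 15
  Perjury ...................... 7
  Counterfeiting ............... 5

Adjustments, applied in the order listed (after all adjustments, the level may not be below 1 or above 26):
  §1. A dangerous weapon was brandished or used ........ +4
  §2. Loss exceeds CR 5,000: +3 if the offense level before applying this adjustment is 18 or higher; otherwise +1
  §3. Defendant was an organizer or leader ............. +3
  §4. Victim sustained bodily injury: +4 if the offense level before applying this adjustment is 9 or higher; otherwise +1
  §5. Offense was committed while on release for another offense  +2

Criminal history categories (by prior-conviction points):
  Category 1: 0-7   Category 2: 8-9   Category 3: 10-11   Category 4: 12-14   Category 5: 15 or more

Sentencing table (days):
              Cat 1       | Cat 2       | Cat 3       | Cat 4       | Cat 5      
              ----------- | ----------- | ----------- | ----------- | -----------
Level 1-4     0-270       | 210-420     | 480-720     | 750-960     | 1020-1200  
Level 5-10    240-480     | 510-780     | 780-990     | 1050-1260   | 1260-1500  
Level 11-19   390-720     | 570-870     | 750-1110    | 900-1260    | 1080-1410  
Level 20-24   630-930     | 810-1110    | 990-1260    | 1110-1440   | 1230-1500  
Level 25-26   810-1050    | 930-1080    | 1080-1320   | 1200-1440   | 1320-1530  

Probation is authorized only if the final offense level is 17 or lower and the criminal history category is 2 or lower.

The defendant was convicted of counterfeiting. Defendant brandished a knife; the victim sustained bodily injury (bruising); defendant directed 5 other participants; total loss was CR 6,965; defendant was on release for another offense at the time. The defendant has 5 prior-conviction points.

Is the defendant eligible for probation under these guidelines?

No

Base offense level for counterfeiting: 5.
§1 applies: 5 + 4 = 9.
§2 applies (level before this adjustment is 9 < 18, so +1): 9 + 1 = 10.
§3 applies: 10 + 3 = 13.
§4 applies (level before this adjustment is 13 ≥ 9, so +4): 13 + 4 = 17.
§5 applies: 17 + 2 = 19.
Final offense level: 19.
Criminal history: 5 prior points → Category 1 (0-7).
Level 19 falls in the 11-19 band.
Grid: Level 11-19 × Category 1 = 390-720 days.
Probation check: level 19 > 17 and category 1 ≤ 2 → not eligible.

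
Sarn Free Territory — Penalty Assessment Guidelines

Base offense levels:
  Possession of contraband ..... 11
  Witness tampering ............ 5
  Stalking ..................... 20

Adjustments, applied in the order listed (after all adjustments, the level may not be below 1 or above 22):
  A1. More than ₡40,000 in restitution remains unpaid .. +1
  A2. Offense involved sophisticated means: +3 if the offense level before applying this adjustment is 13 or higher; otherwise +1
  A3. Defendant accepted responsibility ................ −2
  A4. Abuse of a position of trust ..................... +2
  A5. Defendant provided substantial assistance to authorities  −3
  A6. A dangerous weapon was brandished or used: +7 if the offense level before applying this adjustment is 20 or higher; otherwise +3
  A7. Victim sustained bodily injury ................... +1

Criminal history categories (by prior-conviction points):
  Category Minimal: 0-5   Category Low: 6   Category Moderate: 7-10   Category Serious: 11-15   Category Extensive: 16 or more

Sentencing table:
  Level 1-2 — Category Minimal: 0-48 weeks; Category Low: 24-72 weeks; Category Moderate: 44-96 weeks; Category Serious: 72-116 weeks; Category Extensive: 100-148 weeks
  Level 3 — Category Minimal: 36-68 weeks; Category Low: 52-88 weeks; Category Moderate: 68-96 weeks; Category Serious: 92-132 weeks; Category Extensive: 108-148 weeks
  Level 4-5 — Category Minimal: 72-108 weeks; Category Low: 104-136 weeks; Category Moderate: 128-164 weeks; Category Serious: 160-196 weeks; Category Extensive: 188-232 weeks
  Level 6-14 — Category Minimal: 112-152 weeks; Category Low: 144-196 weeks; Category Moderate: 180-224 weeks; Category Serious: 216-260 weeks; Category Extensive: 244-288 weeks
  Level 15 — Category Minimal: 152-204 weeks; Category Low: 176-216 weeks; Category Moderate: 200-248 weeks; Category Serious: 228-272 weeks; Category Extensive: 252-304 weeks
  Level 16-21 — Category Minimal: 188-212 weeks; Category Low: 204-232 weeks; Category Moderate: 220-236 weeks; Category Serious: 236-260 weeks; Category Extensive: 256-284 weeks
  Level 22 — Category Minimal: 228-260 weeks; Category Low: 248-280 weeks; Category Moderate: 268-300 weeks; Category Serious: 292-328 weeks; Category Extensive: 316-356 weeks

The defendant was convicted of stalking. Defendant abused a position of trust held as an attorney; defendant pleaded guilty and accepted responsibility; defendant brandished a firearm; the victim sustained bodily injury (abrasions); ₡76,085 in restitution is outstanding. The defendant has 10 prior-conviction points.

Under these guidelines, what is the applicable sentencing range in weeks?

268-300 weeks

Base offense level for stalking: 20.
A1 applies: 20 + 1 = 21.
A2 does not apply.
A3 applies: 21 − 2 = 19.
A4 applies: 19 + 2 = 21.
A5 does not apply.
A6 applies (level before this adjustment is 21 ≥ 20, so +7): 21 + 7 = 28.
A7 applies: 28 + 1 = 29.
Level 29 exceeds the maximum of 22; capped at 22.
Final offense level: 22.
Criminal history: 10 prior points → Category Moderate (7-10).
Level 22 falls in the 22 band.
Grid: Level 22 × Category Moderate = 268-300 weeks.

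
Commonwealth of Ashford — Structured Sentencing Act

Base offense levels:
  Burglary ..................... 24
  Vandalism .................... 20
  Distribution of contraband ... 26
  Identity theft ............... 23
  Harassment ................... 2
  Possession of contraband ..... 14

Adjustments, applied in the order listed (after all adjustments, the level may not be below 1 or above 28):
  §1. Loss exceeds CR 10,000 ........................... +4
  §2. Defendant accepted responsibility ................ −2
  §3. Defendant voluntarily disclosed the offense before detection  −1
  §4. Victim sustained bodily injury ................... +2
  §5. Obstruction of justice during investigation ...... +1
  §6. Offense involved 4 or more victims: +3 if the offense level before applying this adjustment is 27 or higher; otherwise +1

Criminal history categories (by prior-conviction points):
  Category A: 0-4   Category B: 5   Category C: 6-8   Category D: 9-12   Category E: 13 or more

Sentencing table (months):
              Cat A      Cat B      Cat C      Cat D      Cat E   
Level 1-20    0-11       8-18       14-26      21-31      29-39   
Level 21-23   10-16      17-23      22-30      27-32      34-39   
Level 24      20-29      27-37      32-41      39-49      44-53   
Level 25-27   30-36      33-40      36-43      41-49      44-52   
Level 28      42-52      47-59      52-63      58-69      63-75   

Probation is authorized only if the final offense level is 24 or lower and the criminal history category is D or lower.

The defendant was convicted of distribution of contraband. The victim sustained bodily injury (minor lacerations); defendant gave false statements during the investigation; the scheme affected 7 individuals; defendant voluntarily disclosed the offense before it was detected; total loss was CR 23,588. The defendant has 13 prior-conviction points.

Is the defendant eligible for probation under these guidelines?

No

Base offense level for distribution of contraband: 26.
§1 applies: 26 + 4 = 30.
§3 applies: 30 − 1 = 29.
§4 applies: 29 + 2 = 31.
§5 applies: 31 + 1 = 32.
§6 applies (level before this adjustment is 32 ≥ 27, so +3): 32 + 3 = 35.
Level 35 exceeds the maximum of 28; capped at 28.
Final offense level: 28.
Criminal history: 13 prior points → Category E (13+).
Level 28 falls in the 28 band.
Grid: Level 28 × Category E = 63-75 months.
Probation check: level 28 > 24 and category E > D → not eligible.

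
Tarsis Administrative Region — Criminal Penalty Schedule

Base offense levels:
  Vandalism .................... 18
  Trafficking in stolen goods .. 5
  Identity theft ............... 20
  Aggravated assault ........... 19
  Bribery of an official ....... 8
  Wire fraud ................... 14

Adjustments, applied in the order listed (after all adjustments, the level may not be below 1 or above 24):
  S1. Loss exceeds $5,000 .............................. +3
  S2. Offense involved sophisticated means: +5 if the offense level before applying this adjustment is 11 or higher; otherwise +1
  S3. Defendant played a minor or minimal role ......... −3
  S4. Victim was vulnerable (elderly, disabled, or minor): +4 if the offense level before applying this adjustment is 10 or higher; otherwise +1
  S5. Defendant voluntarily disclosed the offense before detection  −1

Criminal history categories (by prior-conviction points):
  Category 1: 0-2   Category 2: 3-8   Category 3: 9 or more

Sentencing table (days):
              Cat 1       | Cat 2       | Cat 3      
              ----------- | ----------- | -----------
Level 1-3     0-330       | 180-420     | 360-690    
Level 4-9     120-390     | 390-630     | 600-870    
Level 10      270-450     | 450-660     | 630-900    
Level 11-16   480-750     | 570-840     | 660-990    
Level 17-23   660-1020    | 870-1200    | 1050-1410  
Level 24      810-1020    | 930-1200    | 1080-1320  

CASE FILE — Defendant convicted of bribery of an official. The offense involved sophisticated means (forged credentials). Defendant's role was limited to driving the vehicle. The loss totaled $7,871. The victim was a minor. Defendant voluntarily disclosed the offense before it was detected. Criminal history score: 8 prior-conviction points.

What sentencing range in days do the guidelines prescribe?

Base offense level for bribery of an official: 8.
S1 applies: 8 + 3 = 11.
S2 applies (level before this adjustment is 11 ≥ 11, so +5): 11 + 5 = 16.
S3 applies: 16 − 3 = 13.
S4 applies (level before this adjustment is 13 ≥ 10, so +4): 13 + 4 = 17.
S5 applies: 17 − 1 = 16.
Final offense level: 16.
Criminal history: 8 prior points → Category 2 (3-8).
Level 16 falls in the 11-16 band.
Grid: Level 11-16 × Category 2 = 570-840 days.

570-840 days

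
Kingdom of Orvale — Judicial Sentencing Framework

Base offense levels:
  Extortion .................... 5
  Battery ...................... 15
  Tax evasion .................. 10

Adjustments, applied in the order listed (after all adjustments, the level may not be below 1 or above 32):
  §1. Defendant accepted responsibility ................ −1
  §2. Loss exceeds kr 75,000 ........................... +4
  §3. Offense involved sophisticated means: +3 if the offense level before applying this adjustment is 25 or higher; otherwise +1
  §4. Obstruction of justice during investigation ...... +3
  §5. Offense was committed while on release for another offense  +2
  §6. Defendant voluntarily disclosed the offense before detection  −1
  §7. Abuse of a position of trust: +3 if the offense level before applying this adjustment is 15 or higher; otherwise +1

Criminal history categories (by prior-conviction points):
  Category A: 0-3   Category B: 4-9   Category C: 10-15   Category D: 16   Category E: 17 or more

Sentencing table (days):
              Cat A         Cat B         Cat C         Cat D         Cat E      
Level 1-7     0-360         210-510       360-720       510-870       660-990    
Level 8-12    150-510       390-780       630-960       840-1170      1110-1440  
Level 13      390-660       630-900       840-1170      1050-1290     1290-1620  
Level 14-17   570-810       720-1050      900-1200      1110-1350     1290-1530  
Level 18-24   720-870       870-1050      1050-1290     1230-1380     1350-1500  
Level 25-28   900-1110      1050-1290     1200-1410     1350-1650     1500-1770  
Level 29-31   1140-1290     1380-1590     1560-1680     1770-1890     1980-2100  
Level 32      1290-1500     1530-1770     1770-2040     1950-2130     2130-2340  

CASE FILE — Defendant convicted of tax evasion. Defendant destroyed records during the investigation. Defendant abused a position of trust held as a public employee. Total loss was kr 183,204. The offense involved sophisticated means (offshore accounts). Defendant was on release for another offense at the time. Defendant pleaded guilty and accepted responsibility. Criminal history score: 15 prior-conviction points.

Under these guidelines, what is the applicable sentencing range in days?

1050-1290 days

Base offense level for tax evasion: 10.
§1 applies: 10 − 1 = 9.
§2 applies: 9 + 4 = 13.
§3 applies (level before this adjustment is 13 < 25, so +1): 13 + 1 = 14.
§4 applies: 14 + 3 = 17.
§5 applies: 17 + 2 = 19.
§6 does not apply.
§7 applies (level before this adjustment is 19 ≥ 15, so +3): 19 + 3 = 22.
Final offense level: 22.
Criminal history: 15 prior points → Category C (10-15).
Level 22 falls in the 18-24 band.
Grid: Level 18-24 × Category C = 1050-1290 days.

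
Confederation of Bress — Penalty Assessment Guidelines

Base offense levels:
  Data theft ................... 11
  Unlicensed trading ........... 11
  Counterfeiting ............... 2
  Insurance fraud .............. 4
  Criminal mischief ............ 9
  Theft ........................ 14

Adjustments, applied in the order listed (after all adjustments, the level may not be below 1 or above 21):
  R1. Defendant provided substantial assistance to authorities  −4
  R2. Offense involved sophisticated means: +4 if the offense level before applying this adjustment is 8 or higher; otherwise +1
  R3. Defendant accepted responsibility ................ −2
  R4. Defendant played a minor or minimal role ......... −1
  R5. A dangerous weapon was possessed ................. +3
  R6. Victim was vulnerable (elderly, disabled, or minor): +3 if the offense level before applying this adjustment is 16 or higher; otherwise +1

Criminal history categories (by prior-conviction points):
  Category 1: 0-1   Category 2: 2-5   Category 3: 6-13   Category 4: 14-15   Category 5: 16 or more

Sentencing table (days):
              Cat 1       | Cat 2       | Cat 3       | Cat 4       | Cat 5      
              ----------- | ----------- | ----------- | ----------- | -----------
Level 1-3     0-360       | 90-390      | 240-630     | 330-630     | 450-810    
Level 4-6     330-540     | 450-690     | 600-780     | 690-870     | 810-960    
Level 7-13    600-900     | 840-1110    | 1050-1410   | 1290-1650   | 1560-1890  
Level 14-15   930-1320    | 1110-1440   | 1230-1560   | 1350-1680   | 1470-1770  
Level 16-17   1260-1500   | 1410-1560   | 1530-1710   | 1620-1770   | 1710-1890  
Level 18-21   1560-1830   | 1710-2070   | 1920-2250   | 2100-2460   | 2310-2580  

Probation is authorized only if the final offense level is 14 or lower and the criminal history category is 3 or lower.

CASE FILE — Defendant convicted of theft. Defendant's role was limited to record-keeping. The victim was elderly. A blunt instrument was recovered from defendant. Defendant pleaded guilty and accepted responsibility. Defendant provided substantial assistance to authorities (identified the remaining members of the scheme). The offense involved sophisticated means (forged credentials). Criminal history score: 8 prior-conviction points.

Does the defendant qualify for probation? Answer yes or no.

No

Base offense level for theft: 14.
R1 applies: 14 − 4 = 10.
R2 applies (level before this adjustment is 10 ≥ 8, so +4): 10 + 4 = 14.
R3 applies: 14 − 2 = 12.
R4 applies: 12 − 1 = 11.
R5 applies: 11 + 3 = 14.
R6 applies (level before this adjustment is 14 < 16, so +1): 14 + 1 = 15.
Final offense level: 15.
Criminal history: 8 prior points → Category 3 (6-13).
Level 15 falls in the 14-15 band.
Grid: Level 14-15 × Category 3 = 1230-1560 days.
Probation check: level 15 > 14 and category 3 ≤ 3 → not eligible.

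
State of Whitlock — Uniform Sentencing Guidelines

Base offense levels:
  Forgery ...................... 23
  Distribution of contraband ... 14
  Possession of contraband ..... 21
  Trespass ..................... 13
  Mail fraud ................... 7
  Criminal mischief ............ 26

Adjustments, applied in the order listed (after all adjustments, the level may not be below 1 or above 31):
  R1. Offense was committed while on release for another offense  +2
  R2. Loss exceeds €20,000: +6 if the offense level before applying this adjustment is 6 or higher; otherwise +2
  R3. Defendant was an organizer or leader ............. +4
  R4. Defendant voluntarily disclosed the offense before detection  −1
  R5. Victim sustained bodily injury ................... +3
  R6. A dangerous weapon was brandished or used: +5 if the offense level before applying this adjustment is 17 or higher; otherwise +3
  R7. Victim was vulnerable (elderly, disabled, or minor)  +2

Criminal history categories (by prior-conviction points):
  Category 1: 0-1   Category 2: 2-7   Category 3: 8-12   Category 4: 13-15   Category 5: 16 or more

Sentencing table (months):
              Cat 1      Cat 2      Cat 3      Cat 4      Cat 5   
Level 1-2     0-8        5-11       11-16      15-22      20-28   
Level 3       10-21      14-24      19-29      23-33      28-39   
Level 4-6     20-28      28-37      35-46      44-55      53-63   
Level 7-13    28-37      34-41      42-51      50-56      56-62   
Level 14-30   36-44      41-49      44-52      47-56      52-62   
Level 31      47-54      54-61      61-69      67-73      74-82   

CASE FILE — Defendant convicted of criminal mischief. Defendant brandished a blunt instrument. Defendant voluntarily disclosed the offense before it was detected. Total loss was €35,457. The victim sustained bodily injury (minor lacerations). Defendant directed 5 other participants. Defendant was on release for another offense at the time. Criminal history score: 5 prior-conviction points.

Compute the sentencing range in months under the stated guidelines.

Base offense level for criminal mischief: 26.
R1 applies: 26 + 2 = 28.
R2 applies (level before this adjustment is 28 ≥ 6, so +6): 28 + 6 = 34.
R3 applies: 34 + 4 = 38.
R4 applies: 38 − 1 = 37.
R5 applies: 37 + 3 = 40.
R6 applies (level before this adjustment is 40 ≥ 17, so +5): 40 + 5 = 45.
R7 does not apply.
Level 45 exceeds the maximum of 31; capped at 31.
Final offense level: 31.
Criminal history: 5 prior points → Category 2 (2-7).
Level 31 falls in the 31 band.
Grid: Level 31 × Category 2 = 54-61 months.

54-61 months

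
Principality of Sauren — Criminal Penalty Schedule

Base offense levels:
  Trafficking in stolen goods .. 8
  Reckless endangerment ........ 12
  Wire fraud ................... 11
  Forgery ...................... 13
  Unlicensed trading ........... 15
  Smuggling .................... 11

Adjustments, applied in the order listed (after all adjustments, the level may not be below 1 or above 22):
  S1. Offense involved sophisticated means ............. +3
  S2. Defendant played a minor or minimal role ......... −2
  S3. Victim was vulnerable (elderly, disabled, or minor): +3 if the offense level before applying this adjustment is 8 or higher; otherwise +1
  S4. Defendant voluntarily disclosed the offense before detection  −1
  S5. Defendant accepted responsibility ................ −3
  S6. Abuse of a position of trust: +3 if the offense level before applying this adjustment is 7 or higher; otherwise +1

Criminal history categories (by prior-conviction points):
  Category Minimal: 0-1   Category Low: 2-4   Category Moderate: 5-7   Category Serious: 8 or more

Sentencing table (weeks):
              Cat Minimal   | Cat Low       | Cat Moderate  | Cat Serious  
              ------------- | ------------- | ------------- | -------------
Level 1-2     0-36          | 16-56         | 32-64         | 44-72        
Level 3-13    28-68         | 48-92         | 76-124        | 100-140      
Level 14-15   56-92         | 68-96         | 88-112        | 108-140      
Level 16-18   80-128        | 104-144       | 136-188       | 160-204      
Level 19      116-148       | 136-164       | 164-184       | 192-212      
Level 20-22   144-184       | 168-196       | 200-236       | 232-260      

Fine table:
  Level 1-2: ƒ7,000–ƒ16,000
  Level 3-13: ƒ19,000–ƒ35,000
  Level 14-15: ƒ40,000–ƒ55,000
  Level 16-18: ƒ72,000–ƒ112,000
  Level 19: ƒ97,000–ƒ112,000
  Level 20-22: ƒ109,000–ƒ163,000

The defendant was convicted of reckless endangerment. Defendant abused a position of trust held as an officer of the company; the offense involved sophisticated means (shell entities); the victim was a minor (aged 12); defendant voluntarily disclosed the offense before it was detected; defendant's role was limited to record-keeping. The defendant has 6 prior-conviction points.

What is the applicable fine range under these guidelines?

ƒ72,000–ƒ112,000

Base offense level for reckless endangerment: 12.
S1 applies: 12 + 3 = 15.
S2 applies: 15 − 2 = 13.
S3 applies (level before this adjustment is 13 ≥ 8, so +3): 13 + 3 = 16.
S4 applies: 16 − 1 = 15.
S6 applies (level before this adjustment is 15 ≥ 7, so +3): 15 + 3 = 18.
Final offense level: 18.
Level 18 falls in the 16-18 band.
Fine table: Level 16-18 → ƒ72,000–ƒ112,000.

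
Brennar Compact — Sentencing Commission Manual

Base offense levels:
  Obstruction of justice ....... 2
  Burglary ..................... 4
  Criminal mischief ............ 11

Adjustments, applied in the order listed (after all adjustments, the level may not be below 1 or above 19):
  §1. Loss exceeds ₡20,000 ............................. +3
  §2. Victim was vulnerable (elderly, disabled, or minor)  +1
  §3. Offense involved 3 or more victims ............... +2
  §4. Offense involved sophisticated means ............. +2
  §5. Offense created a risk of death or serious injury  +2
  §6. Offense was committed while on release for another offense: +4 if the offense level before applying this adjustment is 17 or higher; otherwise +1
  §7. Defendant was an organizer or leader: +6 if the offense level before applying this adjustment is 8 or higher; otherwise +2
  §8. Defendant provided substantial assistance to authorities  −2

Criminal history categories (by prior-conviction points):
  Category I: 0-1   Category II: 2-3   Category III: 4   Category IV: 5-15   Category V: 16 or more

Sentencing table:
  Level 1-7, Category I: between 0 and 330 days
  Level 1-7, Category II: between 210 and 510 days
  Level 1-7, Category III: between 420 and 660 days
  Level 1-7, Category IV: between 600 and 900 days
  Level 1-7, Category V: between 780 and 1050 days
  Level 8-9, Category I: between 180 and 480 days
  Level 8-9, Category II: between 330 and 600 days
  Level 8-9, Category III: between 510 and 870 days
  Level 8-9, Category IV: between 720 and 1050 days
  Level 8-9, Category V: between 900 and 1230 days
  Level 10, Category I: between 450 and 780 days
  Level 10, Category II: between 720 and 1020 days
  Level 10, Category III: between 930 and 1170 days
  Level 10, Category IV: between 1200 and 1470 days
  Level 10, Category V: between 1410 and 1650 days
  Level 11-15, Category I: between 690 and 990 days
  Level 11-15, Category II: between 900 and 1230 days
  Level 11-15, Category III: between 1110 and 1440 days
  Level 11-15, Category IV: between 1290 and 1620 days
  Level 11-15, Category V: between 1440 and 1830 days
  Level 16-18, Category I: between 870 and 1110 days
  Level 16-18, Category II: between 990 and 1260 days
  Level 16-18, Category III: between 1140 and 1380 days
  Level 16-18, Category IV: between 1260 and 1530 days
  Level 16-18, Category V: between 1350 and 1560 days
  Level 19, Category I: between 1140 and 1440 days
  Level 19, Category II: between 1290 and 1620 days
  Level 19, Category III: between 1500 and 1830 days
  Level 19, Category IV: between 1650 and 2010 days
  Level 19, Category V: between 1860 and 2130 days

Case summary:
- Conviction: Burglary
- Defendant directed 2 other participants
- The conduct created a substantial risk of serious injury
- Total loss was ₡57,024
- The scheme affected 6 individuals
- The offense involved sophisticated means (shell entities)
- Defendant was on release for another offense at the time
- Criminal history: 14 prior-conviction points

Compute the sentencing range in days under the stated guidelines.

Base offense level for burglary: 4.
§1 applies: 4 + 3 = 7.
§3 applies: 7 + 2 = 9.
§4 applies: 9 + 2 = 11.
§5 applies: 11 + 2 = 13.
§6 applies (level before this adjustment is 13 < 17, so +1): 13 + 1 = 14.
§7 applies (level before this adjustment is 14 ≥ 8, so +6): 14 + 6 = 20.
§8 does not apply.
Level 20 exceeds the maximum of 19; capped at 19.
Final offense level: 19.
Criminal history: 14 prior points → Category IV (5-15).
Level 19 falls in the 19 band.
Grid: Level 19 × Category IV = 1650-2010 days.

1650-2010 days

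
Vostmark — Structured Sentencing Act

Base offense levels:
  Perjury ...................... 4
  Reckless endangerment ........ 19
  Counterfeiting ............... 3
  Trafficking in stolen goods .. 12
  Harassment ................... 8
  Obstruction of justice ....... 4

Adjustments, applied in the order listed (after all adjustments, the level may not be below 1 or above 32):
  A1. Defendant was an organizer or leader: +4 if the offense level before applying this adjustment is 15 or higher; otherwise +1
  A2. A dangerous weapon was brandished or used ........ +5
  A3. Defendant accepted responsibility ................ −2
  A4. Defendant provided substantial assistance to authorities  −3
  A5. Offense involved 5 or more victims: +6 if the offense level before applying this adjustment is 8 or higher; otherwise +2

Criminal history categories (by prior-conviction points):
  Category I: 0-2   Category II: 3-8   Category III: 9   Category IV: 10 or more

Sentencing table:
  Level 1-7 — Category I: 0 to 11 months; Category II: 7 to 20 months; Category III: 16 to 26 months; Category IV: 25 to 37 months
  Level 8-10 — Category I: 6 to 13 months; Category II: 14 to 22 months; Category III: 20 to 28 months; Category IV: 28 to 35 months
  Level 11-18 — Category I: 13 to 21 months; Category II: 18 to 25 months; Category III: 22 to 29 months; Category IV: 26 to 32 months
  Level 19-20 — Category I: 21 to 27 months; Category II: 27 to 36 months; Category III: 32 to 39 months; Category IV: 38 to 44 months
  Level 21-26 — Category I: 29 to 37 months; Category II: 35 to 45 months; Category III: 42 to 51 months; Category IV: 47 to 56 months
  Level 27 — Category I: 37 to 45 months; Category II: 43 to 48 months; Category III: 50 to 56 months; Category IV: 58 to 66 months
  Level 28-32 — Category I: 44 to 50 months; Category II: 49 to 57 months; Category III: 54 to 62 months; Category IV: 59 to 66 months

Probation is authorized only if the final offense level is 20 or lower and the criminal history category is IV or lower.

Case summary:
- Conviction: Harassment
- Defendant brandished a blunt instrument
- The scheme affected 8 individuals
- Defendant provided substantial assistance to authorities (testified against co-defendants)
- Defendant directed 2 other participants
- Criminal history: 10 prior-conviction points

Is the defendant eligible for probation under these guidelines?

Base offense level for harassment: 8.
A1 applies (level before this adjustment is 8 < 15, so +1): 8 + 1 = 9.
A2 applies: 9 + 5 = 14.
A4 applies: 14 − 3 = 11.
A5 applies (level before this adjustment is 11 ≥ 8, so +6): 11 + 6 = 17.
Final offense level: 17.
Criminal history: 10 prior points → Category IV (10+).
Level 17 falls in the 11-18 band.
Grid: Level 11-18 × Category IV = 26-32 months.
Probation check: level 17 ≤ 20 and category IV ≤ IV → eligible.

Yes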